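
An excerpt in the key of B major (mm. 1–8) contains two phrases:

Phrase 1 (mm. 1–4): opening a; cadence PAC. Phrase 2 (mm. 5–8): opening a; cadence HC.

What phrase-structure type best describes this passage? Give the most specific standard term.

The second phrase closes with a half cadence, which is not stronger than the first phrase's perfect authentic cadence; without a weak→strong cadential pair there is no antecedent–consequent relationship, so this is a phrase group rather than a period.

phrase group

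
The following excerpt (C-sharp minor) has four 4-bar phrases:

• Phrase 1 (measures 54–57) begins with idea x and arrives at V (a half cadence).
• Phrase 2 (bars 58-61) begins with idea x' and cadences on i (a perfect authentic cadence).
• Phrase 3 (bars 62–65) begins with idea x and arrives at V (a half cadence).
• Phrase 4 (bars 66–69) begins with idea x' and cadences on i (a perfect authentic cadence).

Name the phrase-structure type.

repeated period

The cadence pattern HC–PAC–HC–PAC is weak–strong twice, and phrases 3–4 restate phrases 1–2: a period heard twice, not a double period (which would end weakly at phrase 2).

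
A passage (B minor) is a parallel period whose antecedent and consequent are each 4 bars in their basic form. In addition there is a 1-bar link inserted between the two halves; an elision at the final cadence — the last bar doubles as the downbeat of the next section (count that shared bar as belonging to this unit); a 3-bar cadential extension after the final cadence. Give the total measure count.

12 measures

Basic parallel period: 4 + 4 = 8 bars.
8 (basic form) + 1 (link) + 3 (cadential extension) = 12.
The elision shares a bar with the next section but does not change this unit's count.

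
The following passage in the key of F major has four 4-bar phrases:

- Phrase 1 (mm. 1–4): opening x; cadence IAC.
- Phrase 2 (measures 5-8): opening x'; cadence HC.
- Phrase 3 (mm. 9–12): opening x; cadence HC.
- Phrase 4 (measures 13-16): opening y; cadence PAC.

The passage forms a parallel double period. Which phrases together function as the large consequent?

phrases 3 and 4

In a double period the first pair of phrases (ending half cadence) is the large antecedent and the second pair (ending perfect authentic cadence) is the large consequent; the consequent is phrases 3 and 4.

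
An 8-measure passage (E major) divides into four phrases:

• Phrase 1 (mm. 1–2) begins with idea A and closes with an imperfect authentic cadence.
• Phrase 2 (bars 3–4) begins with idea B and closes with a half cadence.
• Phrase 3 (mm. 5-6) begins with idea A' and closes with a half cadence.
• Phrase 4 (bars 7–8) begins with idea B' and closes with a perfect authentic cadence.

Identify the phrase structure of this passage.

Four phrases in two halves: the first half (mm. 1–4) ends with a half cadence, the second (mm. 5–8) with a perfect authentic cadence — a large antecedent–consequent pair, i.e. a double period.
Phrase 3 begins with the same material as phrase 1, making it parallel.

parallel double period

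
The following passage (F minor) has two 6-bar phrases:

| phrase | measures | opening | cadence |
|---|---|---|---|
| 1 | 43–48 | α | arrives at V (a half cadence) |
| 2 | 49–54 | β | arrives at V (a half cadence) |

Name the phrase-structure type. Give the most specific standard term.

The second phrase closes with a half cadence, which is not stronger than the first phrase's half cadence; without a weak→strong cadential pair there is no antecedent–consequent relationship, so this is a phrase group rather than a period.

phrase group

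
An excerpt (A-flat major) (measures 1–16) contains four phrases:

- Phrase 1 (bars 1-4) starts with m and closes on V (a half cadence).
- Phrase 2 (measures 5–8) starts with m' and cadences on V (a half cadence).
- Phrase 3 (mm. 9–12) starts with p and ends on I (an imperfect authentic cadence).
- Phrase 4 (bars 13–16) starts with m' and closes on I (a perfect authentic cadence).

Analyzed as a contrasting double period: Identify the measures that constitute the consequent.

measures 9–16

In a double period the four phrases pair into a large antecedent (phrases 1–2, ending half cadence) and a large consequent (phrases 3–4, ending perfect authentic cadence). The consequent spans mm. 9–16.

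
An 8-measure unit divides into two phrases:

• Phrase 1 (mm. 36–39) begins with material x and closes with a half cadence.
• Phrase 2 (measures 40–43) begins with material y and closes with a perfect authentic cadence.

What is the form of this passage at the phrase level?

contrasting period

Phrase 1 ends with a half cadence (weaker) and phrase 2 with a perfect authentic cadence (stronger): antecedent + consequent = a period.
The two phrases open with different material (x / y), so the period is contrasting.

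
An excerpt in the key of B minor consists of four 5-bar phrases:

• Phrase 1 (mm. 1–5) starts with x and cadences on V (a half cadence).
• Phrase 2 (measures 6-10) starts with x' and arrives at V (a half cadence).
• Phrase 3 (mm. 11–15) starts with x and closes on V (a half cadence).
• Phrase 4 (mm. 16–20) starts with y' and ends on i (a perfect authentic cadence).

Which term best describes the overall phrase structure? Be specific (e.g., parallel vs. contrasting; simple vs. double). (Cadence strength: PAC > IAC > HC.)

parallel double period

Four phrases in two halves: the first half (bars 1–10) ends with a half cadence, the second (bars 11–20) with a perfect authentic cadence — a large antecedent–consequent pair, i.e. a double period.
Phrase 3 begins with the same material as phrase 1, making it parallel.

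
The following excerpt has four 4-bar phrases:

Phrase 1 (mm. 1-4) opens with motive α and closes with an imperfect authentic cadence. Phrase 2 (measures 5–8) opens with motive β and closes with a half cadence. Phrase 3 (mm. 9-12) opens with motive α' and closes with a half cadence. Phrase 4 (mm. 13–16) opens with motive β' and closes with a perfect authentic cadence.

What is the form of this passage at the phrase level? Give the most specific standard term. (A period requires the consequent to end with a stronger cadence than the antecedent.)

Four phrases in two halves: the first half (measures 1–8) ends with a half cadence, the second (mm. 9–16) with a perfect authentic cadence — a large antecedent–consequent pair, i.e. a double period.
Phrase 3 begins with the same material as phrase 1, making it parallel.

parallel double period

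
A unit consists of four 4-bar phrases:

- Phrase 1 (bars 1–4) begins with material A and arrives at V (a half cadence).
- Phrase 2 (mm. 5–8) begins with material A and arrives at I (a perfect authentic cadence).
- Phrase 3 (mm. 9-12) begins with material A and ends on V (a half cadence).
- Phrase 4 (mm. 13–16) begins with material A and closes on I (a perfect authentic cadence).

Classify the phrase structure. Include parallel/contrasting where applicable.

The cadence pattern HC–PAC–HC–PAC is weak–strong twice, and phrases 3–4 restate phrases 1–2: a period heard twice, not a double period (which would end weakly at phrase 2).

repeated period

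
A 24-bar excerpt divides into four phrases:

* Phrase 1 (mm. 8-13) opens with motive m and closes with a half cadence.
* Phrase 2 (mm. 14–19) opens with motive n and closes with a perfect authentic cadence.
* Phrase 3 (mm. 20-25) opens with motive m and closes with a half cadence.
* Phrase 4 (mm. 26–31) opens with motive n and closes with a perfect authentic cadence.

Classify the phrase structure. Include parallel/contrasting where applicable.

The cadence pattern HC–PAC–HC–PAC is weak–strong twice, and phrases 3–4 restate phrases 1–2: a period heard twice, not a double period (which would end weakly at phrase 2).

repeated period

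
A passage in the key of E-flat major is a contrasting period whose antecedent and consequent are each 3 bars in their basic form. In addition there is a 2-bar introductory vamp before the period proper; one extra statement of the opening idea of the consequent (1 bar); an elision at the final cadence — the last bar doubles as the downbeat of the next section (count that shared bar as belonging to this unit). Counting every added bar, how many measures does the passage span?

9 measures

Basic contrasting period: 3 + 3 = 6 bars.
6 (basic form) + 2 (introduction) + 1 (extra statement) = 9.
The elision shares a bar with the next section but does not change this unit's count.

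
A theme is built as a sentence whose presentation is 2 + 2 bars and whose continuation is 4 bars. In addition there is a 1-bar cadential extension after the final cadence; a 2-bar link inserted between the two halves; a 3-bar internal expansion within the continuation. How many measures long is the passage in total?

Basic sentence: 2 + 2 + 4 = 8 bars.
8 (basic form) + 1 (cadential extension) + 2 (link) + 3 (internal expansion) = 14.

14 measures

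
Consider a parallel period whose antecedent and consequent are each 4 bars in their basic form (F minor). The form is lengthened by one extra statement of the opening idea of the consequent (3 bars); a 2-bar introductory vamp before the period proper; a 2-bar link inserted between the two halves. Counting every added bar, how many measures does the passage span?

15 measures

Basic parallel period: 4 + 4 = 8 bars.
8 (basic form) + 3 (extra statement) + 2 (introduction) + 2 (link) = 15.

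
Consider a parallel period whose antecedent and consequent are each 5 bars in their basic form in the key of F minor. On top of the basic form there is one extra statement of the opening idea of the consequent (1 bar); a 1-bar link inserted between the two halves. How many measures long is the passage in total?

12 measures

Basic parallel period: 5 + 5 = 10 bars.
10 (basic form) + 1 (extra statement) + 1 (link) = 12.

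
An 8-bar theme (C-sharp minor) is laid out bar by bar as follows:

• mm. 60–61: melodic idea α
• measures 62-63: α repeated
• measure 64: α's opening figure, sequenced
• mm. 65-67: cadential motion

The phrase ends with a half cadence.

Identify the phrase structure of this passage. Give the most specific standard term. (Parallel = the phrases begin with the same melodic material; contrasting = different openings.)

Basic idea (mm. 60-61) + its repetition (bars 62–63) form the presentation; fragmentation and cadence (mm. 64–67) form the continuation — the 8-bar whole is a sentence.

sentence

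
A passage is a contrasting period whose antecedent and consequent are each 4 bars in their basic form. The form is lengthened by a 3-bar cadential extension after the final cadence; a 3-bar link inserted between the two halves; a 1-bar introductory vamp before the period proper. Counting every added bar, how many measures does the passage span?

Basic contrasting period: 4 + 4 = 8 bars.
8 (basic form) + 3 (cadential extension) + 3 (link) + 1 (introduction) = 15.

15 measures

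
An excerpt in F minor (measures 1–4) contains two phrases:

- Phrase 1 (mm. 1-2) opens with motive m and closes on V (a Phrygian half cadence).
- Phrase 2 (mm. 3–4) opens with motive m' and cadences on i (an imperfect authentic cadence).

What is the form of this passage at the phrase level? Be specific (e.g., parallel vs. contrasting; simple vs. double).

Phrase 1 ends with a Phrygian half cadence (weaker) and phrase 2 with an imperfect authentic cadence (stronger): antecedent + consequent = a period.
The two phrases open with the same material (m / m'), so the period is parallel.

parallel period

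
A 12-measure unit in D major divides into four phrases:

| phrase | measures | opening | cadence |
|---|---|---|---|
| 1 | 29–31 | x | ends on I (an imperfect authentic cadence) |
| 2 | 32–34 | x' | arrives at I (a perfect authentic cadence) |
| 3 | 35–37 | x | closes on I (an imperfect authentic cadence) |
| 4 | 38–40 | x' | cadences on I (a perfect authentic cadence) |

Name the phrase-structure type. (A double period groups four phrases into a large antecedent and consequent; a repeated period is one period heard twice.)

repeated period

The cadence pattern IAC–PAC–IAC–PAC is weak–strong twice, and phrases 3–4 restate phrases 1–2: a period heard twice, not a double period (which would end weakly at phrase 2).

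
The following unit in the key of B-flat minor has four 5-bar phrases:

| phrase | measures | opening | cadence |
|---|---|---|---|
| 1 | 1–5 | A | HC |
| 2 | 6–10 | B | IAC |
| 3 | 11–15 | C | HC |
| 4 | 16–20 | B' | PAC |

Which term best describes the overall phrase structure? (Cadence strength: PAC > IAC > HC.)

contrasting double period

Four phrases in two halves: the first half (measures 1–10) ends with an imperfect authentic cadence, the second (mm. 11-20) with a perfect authentic cadence — a large antecedent–consequent pair, i.e. a double period.
Phrase 3 begins with different material from phrase 1, making it contrasting.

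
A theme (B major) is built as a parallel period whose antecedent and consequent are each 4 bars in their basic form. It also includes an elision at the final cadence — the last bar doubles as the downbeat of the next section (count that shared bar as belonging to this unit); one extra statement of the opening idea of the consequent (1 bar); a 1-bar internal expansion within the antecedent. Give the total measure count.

Basic parallel period: 4 + 4 = 8 bars.
8 (basic form) + 1 (extra statement) + 1 (internal expansion) = 10.
The elision shares a bar with the next section but does not change this unit's count.

10 measures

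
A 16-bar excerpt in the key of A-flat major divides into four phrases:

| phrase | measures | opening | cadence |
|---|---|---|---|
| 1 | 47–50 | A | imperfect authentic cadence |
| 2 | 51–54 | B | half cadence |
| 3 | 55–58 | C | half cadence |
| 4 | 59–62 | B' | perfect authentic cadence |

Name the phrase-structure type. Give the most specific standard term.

contrasting double period

Four phrases in two halves: the first half (bars 47–54) ends with a half cadence, the second (mm. 55–62) with a perfect authentic cadence — a large antecedent–consequent pair, i.e. a double period.
Phrase 3 begins with different material from phrase 1, making it contrasting.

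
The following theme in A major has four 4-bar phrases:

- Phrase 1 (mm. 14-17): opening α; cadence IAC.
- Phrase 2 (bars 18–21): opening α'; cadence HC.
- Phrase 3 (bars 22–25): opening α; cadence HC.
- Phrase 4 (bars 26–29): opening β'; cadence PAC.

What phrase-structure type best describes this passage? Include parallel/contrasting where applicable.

Four phrases in two halves: the first half (mm. 14–21) ends with a half cadence, the second (mm. 22–29) with a perfect authentic cadence — a large antecedent–consequent pair, i.e. a double period.
Phrase 3 begins with the same material as phrase 1, making it parallel.

parallel double period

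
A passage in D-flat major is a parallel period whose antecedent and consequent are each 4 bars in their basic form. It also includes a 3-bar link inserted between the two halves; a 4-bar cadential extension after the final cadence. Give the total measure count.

15 measures

Basic parallel period: 4 + 4 = 8 bars.
8 (basic form) + 3 (link) + 4 (cadential extension) = 15.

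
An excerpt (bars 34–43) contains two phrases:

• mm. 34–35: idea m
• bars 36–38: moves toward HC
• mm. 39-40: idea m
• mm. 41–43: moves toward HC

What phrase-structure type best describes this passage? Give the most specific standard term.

repeated phrase

Both phrases have the same opening (m) and the same cadence (half cadence): the second is a restatement, not a consequent, so this is a repeated phrase rather than a period.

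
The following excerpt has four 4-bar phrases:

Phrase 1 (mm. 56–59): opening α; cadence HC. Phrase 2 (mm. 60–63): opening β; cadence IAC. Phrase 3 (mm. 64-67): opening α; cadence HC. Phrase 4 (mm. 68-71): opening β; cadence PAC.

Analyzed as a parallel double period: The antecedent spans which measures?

In a double period the four phrases pair into a large antecedent (phrases 1–2, ending imperfect authentic cadence) and a large consequent (phrases 3–4, ending perfect authentic cadence). The antecedent spans bars 56–63.

measures 56–63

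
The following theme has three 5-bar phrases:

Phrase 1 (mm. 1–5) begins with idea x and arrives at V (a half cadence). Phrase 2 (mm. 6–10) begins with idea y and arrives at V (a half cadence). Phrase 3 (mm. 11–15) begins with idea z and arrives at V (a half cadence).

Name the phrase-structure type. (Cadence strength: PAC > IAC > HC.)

phrase group

The final phrase closes with a half cadence, which is not stronger than the preceding half cadence; the 3 phrases lack an overall antecedent–consequent design and so form a phrase group.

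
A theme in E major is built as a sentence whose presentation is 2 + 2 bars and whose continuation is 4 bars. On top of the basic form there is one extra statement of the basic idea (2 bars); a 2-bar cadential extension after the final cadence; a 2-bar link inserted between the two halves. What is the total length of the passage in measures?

14 measures

Basic sentence: 2 + 2 + 4 = 8 bars.
8 (basic form) + 2 (extra statement) + 2 (cadential extension) + 2 (link) = 14.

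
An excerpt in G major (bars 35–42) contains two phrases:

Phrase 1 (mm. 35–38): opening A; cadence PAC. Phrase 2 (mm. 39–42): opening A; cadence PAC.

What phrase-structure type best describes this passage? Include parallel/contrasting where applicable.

repeated phrase

Both phrases have the same opening (A) and the same cadence (perfect authentic cadence): the second is a restatement, not a consequent, so this is a repeated phrase rather than a period.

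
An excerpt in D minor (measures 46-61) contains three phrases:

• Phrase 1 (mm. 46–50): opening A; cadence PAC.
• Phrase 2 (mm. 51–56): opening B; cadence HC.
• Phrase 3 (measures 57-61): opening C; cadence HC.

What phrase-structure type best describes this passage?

phrase group

The final phrase closes with a half cadence, which is not stronger than the preceding half cadence; the 3 phrases lack an overall antecedent–consequent design and so form a phrase group.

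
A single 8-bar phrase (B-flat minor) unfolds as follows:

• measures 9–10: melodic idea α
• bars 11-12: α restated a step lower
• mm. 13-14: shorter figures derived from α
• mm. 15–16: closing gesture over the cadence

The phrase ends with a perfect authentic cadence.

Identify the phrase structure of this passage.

Basic idea (measures 9-10) + its repetition (mm. 11-12) form the presentation; fragmentation and cadence (mm. 13-16) form the continuation — the 8-bar whole is a sentence.

sentence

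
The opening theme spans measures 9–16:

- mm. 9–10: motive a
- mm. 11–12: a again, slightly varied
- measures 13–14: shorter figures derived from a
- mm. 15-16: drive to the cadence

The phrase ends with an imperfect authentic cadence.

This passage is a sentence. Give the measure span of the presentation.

The presentation of a sentence is the basic idea (bars 9–10) plus its repetition (bars 11–12); the presentation is therefore mm. 9–12.

measures 9–12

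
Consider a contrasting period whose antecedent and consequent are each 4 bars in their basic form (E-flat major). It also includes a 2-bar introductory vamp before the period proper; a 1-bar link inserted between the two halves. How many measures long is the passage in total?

Basic contrasting period: 4 + 4 = 8 bars.
8 (basic form) + 2 (introduction) + 1 (link) = 11.

11 measures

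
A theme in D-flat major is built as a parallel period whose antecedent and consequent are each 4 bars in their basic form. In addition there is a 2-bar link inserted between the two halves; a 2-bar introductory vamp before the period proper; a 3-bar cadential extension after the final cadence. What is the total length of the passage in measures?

15 measures

Basic parallel period: 4 + 4 = 8 bars.
8 (basic form) + 2 (link) + 2 (introduction) + 3 (cadential extension) = 15.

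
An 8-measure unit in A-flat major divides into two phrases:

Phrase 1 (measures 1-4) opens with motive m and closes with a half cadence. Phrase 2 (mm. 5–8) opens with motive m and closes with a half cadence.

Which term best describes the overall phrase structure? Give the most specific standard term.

repeated phrase

Both phrases have the same opening (m) and the same cadence (half cadence): the second is a restatement, not a consequent, so this is a repeated phrase rather than a period.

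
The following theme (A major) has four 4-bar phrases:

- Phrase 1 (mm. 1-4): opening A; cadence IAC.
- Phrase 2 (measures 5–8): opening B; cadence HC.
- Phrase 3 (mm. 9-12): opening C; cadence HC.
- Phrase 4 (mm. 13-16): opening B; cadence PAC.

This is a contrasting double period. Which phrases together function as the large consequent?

In a double period the first pair of phrases (ending half cadence) is the large antecedent and the second pair (ending perfect authentic cadence) is the large consequent; the consequent is phrases 3 and 4.

phrases 3 and 4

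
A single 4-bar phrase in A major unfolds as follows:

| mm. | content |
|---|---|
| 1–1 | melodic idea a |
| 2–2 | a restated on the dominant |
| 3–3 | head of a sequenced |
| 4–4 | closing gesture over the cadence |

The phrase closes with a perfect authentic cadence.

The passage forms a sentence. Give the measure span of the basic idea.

The presentation of a sentence is the basic idea (m. 1) plus its repetition (m. 2); the basic idea is therefore bar 1.

measures 1–1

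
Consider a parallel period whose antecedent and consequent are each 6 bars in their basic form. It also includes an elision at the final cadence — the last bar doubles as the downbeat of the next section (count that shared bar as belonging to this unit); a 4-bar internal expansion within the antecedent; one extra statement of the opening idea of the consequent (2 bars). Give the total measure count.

Basic parallel period: 6 + 6 = 12 bars.
12 (basic form) + 4 (internal expansion) + 2 (extra statement) = 18.
The elision shares a bar with the next section but does not change this unit's count.

18 measures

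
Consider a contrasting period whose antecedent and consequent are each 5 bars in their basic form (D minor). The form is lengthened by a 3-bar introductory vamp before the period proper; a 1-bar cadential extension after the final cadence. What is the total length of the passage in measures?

Basic contrasting period: 5 + 5 = 10 bars.
10 (basic form) + 3 (introduction) + 1 (cadential extension) = 14.

14 measures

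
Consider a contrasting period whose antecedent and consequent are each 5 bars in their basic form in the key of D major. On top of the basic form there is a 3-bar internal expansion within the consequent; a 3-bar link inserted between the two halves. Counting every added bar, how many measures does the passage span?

Basic contrasting period: 5 + 5 = 10 bars.
10 (basic form) + 3 (internal expansion) + 3 (link) = 16.

16 measures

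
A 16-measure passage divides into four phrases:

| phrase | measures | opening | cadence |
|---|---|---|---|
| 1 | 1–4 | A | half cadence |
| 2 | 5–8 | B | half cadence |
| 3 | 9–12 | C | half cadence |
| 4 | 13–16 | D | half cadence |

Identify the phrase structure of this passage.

phrase group

Phrase 4 ends with a half cadence, no stronger than phrase 2's half cadence, so the four phrases do not form a double period; nor do phrases 3–4 duplicate 1–2, so it is not a repeated period. With no phrase reaching a conclusive cadence, the passage is a phrase group.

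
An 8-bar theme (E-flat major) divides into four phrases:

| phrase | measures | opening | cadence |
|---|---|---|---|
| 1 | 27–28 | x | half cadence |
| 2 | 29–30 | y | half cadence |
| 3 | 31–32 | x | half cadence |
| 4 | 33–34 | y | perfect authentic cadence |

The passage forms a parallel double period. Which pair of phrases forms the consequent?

In a double period the first pair of phrases (ending half cadence) is the large antecedent and the second pair (ending perfect authentic cadence) is the large consequent; the consequent is phrases 3 and 4.

phrases 3 and 4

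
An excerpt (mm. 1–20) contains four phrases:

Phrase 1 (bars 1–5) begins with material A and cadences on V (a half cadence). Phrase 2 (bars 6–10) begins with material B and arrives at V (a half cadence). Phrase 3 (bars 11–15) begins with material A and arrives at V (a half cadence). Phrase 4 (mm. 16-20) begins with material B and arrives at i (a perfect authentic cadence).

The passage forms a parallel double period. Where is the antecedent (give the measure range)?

In a double period the four phrases pair into a large antecedent (phrases 1–2, ending half cadence) and a large consequent (phrases 3–4, ending perfect authentic cadence). The antecedent spans bars 1–10.

measures 1–10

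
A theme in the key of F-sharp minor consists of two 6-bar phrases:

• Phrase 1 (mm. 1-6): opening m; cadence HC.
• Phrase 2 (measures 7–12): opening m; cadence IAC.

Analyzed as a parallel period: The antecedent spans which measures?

measures 1–6

The antecedent is the phrase ending with the weaker cadence (half cadence, phrase 1) and the consequent the one ending more conclusively (imperfect authentic cadence, phrase 2); the antecedent is mm. 1–6.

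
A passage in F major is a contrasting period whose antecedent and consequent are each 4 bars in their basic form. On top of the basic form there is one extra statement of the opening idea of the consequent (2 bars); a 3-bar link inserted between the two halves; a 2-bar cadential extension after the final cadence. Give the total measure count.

Basic contrasting period: 4 + 4 = 8 bars.
8 (basic form) + 2 (extra statement) + 3 (link) + 2 (cadential extension) = 15.

15 measures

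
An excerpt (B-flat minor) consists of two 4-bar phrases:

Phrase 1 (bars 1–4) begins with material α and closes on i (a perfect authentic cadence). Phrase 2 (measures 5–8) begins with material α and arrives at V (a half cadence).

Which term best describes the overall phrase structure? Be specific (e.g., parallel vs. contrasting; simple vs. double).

The second phrase closes with a half cadence, which is not stronger than the first phrase's perfect authentic cadence; without a weak→strong cadential pair there is no antecedent–consequent relationship, so this is a phrase group rather than a period.

phrase group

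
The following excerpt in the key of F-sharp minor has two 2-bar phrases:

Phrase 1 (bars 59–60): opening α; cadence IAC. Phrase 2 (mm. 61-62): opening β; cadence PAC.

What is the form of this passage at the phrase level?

Phrase 1 ends with an imperfect authentic cadence (weaker) and phrase 2 with a perfect authentic cadence (stronger): antecedent + consequent = a period.
The two phrases open with different material (α / β), so the period is contrasting.

contrasting period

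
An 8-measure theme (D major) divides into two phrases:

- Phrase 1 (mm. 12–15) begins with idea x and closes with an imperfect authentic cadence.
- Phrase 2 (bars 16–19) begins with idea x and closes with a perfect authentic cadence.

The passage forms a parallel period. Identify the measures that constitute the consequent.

The antecedent is the phrase ending with the weaker cadence (imperfect authentic cadence, phrase 1) and the consequent the one ending more conclusively (perfect authentic cadence, phrase 2); the consequent is mm. 16–19.

measures 16–19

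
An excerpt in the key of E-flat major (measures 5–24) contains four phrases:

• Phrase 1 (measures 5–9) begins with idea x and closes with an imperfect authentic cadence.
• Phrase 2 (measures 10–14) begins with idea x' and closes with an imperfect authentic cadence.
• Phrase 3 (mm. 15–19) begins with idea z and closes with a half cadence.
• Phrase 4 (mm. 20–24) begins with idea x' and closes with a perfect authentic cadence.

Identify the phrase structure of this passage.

contrasting double period

Four phrases in two halves: the first half (bars 5–14) ends with an imperfect authentic cadence, the second (measures 15–24) with a perfect authentic cadence — a large antecedent–consequent pair, i.e. a double period.
Phrase 3 begins with different material from phrase 1, making it contrasting.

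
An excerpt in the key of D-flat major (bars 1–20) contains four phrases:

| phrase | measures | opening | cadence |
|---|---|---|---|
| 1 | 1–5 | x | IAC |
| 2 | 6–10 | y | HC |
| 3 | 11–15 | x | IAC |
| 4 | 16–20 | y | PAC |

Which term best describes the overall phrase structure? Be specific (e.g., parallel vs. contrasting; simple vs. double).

Four phrases in two halves: the first half (mm. 1–10) ends with a half cadence, the second (bars 11–20) with a perfect authentic cadence — a large antecedent–consequent pair, i.e. a double period.
Phrase 3 begins with the same material as phrase 1, making it parallel.

parallel double period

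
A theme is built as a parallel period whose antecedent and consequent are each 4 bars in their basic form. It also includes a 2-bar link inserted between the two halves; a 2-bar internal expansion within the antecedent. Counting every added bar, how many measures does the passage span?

12 measures

Basic parallel period: 4 + 4 = 8 bars.
8 (basic form) + 2 (link) + 2 (internal expansion) = 12.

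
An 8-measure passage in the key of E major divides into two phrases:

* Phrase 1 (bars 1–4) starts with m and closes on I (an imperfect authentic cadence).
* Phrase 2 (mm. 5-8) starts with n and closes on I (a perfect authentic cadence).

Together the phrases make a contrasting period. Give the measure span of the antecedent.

measures 1–4

The phrase ending with the weaker cadence (imperfect authentic cadence) is the antecedent; the one ending more conclusively (perfect authentic cadence) is the consequent. The antecedent is measures 1–4.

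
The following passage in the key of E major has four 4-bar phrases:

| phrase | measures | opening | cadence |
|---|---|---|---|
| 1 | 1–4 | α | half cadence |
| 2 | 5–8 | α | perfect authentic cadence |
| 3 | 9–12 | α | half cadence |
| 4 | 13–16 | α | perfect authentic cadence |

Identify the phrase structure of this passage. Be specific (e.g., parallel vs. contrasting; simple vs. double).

repeated period

The cadence pattern HC–PAC–HC–PAC is weak–strong twice, and phrases 3–4 restate phrases 1–2: a period heard twice, not a double period (which would end weakly at phrase 2).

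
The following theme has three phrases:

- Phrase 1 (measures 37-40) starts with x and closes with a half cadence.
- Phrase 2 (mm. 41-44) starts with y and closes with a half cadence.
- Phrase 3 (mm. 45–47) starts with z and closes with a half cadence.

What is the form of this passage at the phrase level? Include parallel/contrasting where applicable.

phrase group

The final phrase closes with a half cadence, which is not stronger than the preceding half cadence; the 3 phrases lack an overall antecedent–consequent design and so form a phrase group.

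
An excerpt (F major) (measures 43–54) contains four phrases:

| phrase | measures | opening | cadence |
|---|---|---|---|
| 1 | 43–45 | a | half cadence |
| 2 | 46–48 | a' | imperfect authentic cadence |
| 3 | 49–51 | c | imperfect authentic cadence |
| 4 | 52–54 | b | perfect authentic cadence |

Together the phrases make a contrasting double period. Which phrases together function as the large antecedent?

phrases 1 and 2

In a double period the first pair of phrases (ending imperfect authentic cadence) is the large antecedent and the second pair (ending perfect authentic cadence) is the large consequent; the antecedent is phrases 1 and 2.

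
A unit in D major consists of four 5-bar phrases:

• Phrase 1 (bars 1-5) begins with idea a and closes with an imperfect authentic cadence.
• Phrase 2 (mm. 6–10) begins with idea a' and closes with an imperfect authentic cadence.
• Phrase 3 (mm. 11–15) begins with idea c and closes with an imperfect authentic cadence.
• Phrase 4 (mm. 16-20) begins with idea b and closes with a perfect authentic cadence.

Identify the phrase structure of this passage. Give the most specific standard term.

Four phrases in two halves: the first half (bars 1–10) ends with an imperfect authentic cadence, the second (bars 11–20) with a perfect authentic cadence — a large antecedent–consequent pair, i.e. a double period.
Phrase 3 begins with different material from phrase 1, making it contrasting.

contrasting double period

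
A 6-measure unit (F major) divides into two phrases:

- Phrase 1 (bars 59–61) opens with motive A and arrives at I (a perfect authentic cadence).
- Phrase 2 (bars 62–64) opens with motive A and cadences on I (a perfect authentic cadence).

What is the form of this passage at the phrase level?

Both phrases have the same opening (A) and the same cadence (perfect authentic cadence): the second is a restatement, not a consequent, so this is a repeated phrase rather than a period.

repeated phrase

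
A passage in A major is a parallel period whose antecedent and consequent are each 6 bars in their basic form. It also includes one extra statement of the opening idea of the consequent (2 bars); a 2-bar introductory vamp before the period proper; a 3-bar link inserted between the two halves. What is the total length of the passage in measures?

19 measures

Basic parallel period: 6 + 6 = 12 bars.
12 (basic form) + 2 (extra statement) + 2 (introduction) + 3 (link) = 19.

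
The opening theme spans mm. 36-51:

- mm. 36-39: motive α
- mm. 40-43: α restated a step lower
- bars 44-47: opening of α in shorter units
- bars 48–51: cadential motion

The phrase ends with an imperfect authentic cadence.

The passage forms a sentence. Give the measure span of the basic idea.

measures 36–39

The presentation of a sentence is the basic idea (measures 36–39) plus its repetition (measures 40–43); the basic idea is therefore measures 36–39.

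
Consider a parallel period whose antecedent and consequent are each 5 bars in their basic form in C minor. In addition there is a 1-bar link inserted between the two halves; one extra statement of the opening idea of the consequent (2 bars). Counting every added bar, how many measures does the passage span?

13 measures

Basic parallel period: 5 + 5 = 10 bars.
10 (basic form) + 1 (link) + 2 (extra statement) = 13.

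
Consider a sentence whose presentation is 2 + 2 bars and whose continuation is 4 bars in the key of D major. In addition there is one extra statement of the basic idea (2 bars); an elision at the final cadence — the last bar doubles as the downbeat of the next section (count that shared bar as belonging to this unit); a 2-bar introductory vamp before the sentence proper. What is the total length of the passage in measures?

12 measures

Basic sentence: 2 + 2 + 4 = 8 bars.
8 (basic form) + 2 (extra statement) + 2 (introduction) = 12.
The elision shares a bar with the next section but does not change this unit's count.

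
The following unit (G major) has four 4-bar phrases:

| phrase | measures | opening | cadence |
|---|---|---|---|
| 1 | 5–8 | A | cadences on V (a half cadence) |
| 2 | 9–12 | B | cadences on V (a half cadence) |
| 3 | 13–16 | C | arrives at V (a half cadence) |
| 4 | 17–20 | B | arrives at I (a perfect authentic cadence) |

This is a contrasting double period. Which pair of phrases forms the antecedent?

phrases 1 and 2

In a double period the first pair of phrases (ending half cadence) is the large antecedent and the second pair (ending perfect authentic cadence) is the large consequent; the antecedent is phrases 1 and 2.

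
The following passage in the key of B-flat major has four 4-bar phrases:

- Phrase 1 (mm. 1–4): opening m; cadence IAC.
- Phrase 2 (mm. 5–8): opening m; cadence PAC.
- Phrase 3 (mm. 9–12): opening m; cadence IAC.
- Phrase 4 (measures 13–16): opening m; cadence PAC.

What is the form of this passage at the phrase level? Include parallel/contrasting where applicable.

The cadence pattern IAC–PAC–IAC–PAC is weak–strong twice, and phrases 3–4 restate phrases 1–2: a period heard twice, not a double period (which would end weakly at phrase 2).

repeated period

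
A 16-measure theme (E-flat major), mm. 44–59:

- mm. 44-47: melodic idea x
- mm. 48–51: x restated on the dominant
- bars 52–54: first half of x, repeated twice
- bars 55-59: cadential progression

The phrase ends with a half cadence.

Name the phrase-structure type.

Basic idea (mm. 44-47) + its repetition (mm. 48–51) form the presentation; fragmentation and cadence (mm. 52–59) form the continuation — the 16-bar whole is a sentence.

sentence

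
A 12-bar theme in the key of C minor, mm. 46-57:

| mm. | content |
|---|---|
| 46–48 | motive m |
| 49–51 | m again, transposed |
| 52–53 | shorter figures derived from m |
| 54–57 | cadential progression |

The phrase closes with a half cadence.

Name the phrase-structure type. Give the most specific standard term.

sentence

Basic idea (measures 46–48) + its repetition (measures 49-51) form the presentation; fragmentation and cadence (mm. 52-57) form the continuation — the 12-bar whole is a sentence.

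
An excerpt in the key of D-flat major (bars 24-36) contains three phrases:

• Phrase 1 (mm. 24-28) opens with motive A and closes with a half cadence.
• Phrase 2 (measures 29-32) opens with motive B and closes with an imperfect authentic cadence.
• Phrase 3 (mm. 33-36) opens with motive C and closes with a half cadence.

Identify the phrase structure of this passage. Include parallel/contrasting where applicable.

The final phrase closes with a half cadence, which is not stronger than the preceding imperfect authentic cadence; the 3 phrases lack an overall antecedent–consequent design and so form a phrase group.

phrase group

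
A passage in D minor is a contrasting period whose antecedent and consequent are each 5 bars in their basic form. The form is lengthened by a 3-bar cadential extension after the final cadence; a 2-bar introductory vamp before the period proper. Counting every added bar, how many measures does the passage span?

Basic contrasting period: 5 + 5 = 10 bars.
10 (basic form) + 3 (cadential extension) + 2 (introduction) = 15.

15 measures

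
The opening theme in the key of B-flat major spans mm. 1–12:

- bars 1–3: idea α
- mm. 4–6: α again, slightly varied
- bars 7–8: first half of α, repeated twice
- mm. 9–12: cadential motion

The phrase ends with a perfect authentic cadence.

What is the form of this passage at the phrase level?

sentence

Basic idea (mm. 1–3) + its repetition (bars 4–6) form the presentation; fragmentation and cadence (mm. 7–12) form the continuation — the 12-bar whole is a sentence.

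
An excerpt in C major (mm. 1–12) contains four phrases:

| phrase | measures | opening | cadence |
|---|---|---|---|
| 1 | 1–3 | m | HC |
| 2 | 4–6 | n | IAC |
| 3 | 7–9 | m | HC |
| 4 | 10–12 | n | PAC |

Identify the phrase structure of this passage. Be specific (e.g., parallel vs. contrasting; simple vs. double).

parallel double period

Four phrases in two halves: the first half (mm. 1–6) ends with an imperfect authentic cadence, the second (measures 7–12) with a perfect authentic cadence — a large antecedent–consequent pair, i.e. a double period.
Phrase 3 begins with the same material as phrase 1, making it parallel.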